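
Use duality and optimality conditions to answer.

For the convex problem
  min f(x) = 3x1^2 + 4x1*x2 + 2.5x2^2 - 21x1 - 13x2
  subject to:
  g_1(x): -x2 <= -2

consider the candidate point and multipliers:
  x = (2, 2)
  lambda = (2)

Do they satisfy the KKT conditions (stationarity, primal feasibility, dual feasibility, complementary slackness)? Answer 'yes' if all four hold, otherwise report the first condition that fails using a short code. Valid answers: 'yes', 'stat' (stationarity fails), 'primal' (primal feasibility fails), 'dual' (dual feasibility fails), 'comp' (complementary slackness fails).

Gradient of f: grad f(x) = Q x + c = (-1, 5)
Constraint values g_i(x) = a_i^T x - b_i:
  g_1((2, 2)) = 0
Stationarity residual: grad f(x) + sum_i lambda_i a_i = (-1, 3)
  -> stationarity FAILS
Primal feasibility (all g_i <= 0): OK
Dual feasibility (all lambda_i >= 0): OK
Complementary slackness (lambda_i * g_i(x) = 0 for all i): OK

Verdict: the first failing condition is stationarity -> stat.

stat


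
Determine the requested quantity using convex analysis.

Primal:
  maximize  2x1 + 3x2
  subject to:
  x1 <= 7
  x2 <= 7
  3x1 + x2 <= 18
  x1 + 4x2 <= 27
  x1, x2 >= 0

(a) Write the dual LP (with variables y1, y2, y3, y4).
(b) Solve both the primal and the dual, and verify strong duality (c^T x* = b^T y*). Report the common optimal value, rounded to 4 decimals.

The standard primal-dual pair for 'max c^T x s.t. A x <= b, x >= 0' is:
  Dual:  min b^T y  s.t.  A^T y >= c,  y >= 0.

So the dual LP is:
  minimize  7y1 + 7y2 + 18y3 + 27y4
  subject to:
    y1 + 3y3 + y4 >= 2
    y2 + y3 + 4y4 >= 3
    y1, y2, y3, y4 >= 0

Solving the primal: x* = (4.0909, 5.7273).
  primal value c^T x* = 25.3636.
Solving the dual: y* = (0, 0, 0.4545, 0.6364).
  dual value b^T y* = 25.3636.
Strong duality: c^T x* = b^T y*. Confirmed.

25.3636


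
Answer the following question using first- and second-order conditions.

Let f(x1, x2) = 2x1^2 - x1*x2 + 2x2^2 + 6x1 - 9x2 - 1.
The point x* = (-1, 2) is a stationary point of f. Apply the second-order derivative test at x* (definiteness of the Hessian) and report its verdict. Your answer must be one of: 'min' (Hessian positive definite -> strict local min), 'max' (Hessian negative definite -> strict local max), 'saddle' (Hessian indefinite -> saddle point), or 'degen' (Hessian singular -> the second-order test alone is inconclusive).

Compute the Hessian H = grad^2 f:
  H = [[4, -1], [-1, 4]]
Verify stationarity: grad f(x*) = H x* + g = (0, 0).
Eigenvalues of H: 3, 5.
Both eigenvalues > 0, so H is positive definite -> x* is a strict local min.

min


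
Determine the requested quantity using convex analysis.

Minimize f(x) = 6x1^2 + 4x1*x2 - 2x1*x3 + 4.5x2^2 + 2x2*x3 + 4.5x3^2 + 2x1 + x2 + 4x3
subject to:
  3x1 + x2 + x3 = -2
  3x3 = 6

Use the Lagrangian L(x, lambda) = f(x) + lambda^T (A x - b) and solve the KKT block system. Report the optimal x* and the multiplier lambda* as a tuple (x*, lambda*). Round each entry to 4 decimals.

Form the Lagrangian:
  L(x, lambda) = (1/2) x^T Q x + c^T x + lambda^T (A x - b)
Stationarity (grad_x L = 0): Q x + c + A^T lambda = 0.
Primal feasibility: A x = b.

This gives the KKT block system:
  [ Q   A^T ] [ x     ]   [-c ]
  [ A    0  ] [ lambda ] = [ b ]

Solving the linear system:
  x*      = (-1.087, -0.7391, 2)
  lambda* = (6, -9.5652)
  f(x*)   = 37.2391

x* = (-1.087, -0.7391, 2), lambda* = (6, -9.5652)


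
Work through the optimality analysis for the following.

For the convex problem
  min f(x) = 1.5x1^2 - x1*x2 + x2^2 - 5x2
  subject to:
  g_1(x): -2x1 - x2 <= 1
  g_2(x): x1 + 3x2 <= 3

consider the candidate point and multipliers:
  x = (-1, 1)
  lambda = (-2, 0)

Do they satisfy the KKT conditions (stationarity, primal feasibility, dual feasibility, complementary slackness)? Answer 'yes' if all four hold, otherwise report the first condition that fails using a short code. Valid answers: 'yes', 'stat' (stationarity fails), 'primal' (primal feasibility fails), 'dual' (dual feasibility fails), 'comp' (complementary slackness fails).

Gradient of f: grad f(x) = Q x + c = (-4, -2)
Constraint values g_i(x) = a_i^T x - b_i:
  g_1((-1, 1)) = 0
  g_2((-1, 1)) = -1
Stationarity residual: grad f(x) + sum_i lambda_i a_i = (0, 0)
  -> stationarity OK
Primal feasibility (all g_i <= 0): OK
Dual feasibility (all lambda_i >= 0): FAILS
Complementary slackness (lambda_i * g_i(x) = 0 for all i): OK

Verdict: the first failing condition is dual_feasibility -> dual.

dual


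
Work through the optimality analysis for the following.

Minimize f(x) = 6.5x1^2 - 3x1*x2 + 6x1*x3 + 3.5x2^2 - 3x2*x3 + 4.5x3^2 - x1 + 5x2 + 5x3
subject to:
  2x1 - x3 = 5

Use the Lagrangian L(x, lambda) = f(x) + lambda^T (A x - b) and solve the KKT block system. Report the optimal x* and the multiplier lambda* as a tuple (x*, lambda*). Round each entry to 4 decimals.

Form the Lagrangian:
  L(x, lambda) = (1/2) x^T Q x + c^T x + lambda^T (A x - b)
Stationarity (grad_x L = 0): Q x + c + A^T lambda = 0.
Primal feasibility: A x = b.

This gives the KKT block system:
  [ Q   A^T ] [ x     ]   [-c ]
  [ A    0  ] [ lambda ] = [ b ]

Solving the linear system:
  x*      = (1.3884, -1.0721, -2.2233)
  lambda* = (-3.4628)
  f(x*)   = -0.2756

x* = (1.3884, -1.0721, -2.2233), lambda* = (-3.4628)


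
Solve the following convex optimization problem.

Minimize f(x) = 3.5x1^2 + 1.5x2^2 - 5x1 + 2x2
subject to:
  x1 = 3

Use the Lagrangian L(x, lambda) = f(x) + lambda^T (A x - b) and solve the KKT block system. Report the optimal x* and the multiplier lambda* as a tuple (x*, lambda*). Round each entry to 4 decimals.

Form the Lagrangian:
  L(x, lambda) = (1/2) x^T Q x + c^T x + lambda^T (A x - b)
Stationarity (grad_x L = 0): Q x + c + A^T lambda = 0.
Primal feasibility: A x = b.

This gives the KKT block system:
  [ Q   A^T ] [ x     ]   [-c ]
  [ A    0  ] [ lambda ] = [ b ]

Solving the linear system:
  x*      = (3, -0.6667)
  lambda* = (-16)
  f(x*)   = 15.8333

x* = (3, -0.6667), lambda* = (-16)


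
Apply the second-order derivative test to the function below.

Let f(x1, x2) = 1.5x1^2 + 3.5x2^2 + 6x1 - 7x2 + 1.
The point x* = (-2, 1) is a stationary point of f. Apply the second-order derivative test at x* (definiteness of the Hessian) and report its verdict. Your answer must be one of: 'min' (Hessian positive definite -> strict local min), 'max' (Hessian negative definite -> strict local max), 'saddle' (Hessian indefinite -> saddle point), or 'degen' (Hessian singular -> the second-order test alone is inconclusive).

Compute the Hessian H = grad^2 f:
  H = [[3, 0], [0, 7]]
Verify stationarity: grad f(x*) = H x* + g = (0, 0).
Eigenvalues of H: 3, 7.
Both eigenvalues > 0, so H is positive definite -> x* is a strict local min.

min


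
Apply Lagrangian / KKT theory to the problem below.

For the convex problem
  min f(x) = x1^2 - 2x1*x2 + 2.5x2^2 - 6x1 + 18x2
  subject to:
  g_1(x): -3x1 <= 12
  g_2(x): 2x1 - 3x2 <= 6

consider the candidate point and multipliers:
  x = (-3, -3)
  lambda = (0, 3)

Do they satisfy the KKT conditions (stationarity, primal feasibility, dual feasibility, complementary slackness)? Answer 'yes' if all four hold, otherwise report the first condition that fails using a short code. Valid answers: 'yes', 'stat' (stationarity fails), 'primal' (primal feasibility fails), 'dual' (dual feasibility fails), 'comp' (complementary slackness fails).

Gradient of f: grad f(x) = Q x + c = (-6, 9)
Constraint values g_i(x) = a_i^T x - b_i:
  g_1((-3, -3)) = -3
  g_2((-3, -3)) = -3
Stationarity residual: grad f(x) + sum_i lambda_i a_i = (0, 0)
  -> stationarity OK
Primal feasibility (all g_i <= 0): OK
Dual feasibility (all lambda_i >= 0): OK
Complementary slackness (lambda_i * g_i(x) = 0 for all i): FAILS

Verdict: the first failing condition is complementary_slackness -> comp.

comp


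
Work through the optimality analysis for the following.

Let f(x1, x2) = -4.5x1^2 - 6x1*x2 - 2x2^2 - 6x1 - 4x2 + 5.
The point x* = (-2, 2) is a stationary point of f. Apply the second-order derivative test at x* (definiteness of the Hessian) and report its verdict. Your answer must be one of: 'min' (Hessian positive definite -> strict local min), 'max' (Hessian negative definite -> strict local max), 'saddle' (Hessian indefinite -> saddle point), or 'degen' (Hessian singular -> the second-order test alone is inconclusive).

Compute the Hessian H = grad^2 f:
  H = [[-9, -6], [-6, -4]]
Verify stationarity: grad f(x*) = H x* + g = (0, 0).
Eigenvalues of H: -13, 0.
H has a zero eigenvalue (singular; negative semidefinite but not definite), so H is neither positive definite, negative definite, nor indefinite. The second-order test alone is inconclusive -> degen.
(Indeed, f is constant along the null direction of H through x*, so x* is not a strict local extremum.)

degen


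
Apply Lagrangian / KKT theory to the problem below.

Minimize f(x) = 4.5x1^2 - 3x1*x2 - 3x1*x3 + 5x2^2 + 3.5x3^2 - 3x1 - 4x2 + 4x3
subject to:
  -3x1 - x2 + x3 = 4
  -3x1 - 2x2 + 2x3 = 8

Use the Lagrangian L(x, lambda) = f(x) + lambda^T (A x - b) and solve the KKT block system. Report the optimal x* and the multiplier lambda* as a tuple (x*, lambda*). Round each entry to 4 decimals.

Form the Lagrangian:
  L(x, lambda) = (1/2) x^T Q x + c^T x + lambda^T (A x - b)
Stationarity (grad_x L = 0): Q x + c + A^T lambda = 0.
Primal feasibility: A x = b.

This gives the KKT block system:
  [ Q   A^T ] [ x     ]   [-c ]
  [ A    0  ] [ lambda ] = [ b ]

Solving the linear system:
  x*      = (0, -1.6471, 2.3529)
  lambda* = (17.0588, -18.7647)
  f(x*)   = 48.9412

x* = (0, -1.6471, 2.3529), lambda* = (17.0588, -18.7647)


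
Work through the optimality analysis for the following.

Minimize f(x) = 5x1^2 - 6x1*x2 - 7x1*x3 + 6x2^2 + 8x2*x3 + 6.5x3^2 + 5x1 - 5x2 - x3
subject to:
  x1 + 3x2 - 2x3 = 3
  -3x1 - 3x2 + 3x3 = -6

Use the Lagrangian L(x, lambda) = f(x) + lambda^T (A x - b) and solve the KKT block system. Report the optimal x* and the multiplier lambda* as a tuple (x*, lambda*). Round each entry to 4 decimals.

Form the Lagrangian:
  L(x, lambda) = (1/2) x^T Q x + c^T x + lambda^T (A x - b)
Stationarity (grad_x L = 0): Q x + c + A^T lambda = 0.
Primal feasibility: A x = b.

This gives the KKT block system:
  [ Q   A^T ] [ x     ]   [-c ]
  [ A    0  ] [ lambda ] = [ b ]

Solving the linear system:
  x*      = (1.5909, 0.5909, 0.1818)
  lambda* = (11.0455, 9.0455)
  f(x*)   = 12.9773

x* = (1.5909, 0.5909, 0.1818), lambda* = (11.0455, 9.0455)


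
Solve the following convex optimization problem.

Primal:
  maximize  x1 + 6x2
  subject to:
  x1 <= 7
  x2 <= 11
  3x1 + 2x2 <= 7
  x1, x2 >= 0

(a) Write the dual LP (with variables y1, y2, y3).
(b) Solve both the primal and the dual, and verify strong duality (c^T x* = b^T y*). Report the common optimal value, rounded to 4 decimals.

The standard primal-dual pair for 'max c^T x s.t. A x <= b, x >= 0' is:
  Dual:  min b^T y  s.t.  A^T y >= c,  y >= 0.

So the dual LP is:
  minimize  7y1 + 11y2 + 7y3
  subject to:
    y1 + 3y3 >= 1
    y2 + 2y3 >= 6
    y1, y2, y3 >= 0

Solving the primal: x* = (0, 3.5).
  primal value c^T x* = 21.
Solving the dual: y* = (0, 0, 3).
  dual value b^T y* = 21.
Strong duality: c^T x* = b^T y*. Confirmed.

21


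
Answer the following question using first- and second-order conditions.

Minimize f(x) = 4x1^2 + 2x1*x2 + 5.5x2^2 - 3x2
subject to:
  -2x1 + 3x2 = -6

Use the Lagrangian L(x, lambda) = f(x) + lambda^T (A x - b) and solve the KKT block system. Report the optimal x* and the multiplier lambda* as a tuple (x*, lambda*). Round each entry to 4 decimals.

Form the Lagrangian:
  L(x, lambda) = (1/2) x^T Q x + c^T x + lambda^T (A x - b)
Stationarity (grad_x L = 0): Q x + c + A^T lambda = 0.
Primal feasibility: A x = b.

This gives the KKT block system:
  [ Q   A^T ] [ x     ]   [-c ]
  [ A    0  ] [ lambda ] = [ b ]

Solving the linear system:
  x*      = (1.3286, -1.1143)
  lambda* = (4.2)
  f(x*)   = 14.2714

x* = (1.3286, -1.1143), lambda* = (4.2)


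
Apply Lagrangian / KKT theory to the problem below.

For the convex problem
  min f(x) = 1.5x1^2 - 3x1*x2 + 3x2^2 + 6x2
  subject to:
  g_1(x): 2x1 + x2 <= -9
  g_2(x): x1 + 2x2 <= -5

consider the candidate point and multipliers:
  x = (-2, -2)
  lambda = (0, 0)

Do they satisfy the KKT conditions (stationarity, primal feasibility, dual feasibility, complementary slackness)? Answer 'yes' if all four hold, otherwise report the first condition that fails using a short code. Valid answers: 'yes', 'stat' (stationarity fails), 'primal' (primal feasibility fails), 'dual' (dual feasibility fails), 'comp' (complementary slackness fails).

Gradient of f: grad f(x) = Q x + c = (0, 0)
Constraint values g_i(x) = a_i^T x - b_i:
  g_1((-2, -2)) = 3
  g_2((-2, -2)) = -1
Stationarity residual: grad f(x) + sum_i lambda_i a_i = (0, 0)
  -> stationarity OK
Primal feasibility (all g_i <= 0): FAILS
Dual feasibility (all lambda_i >= 0): OK
Complementary slackness (lambda_i * g_i(x) = 0 for all i): OK

Verdict: the first failing condition is primal_feasibility -> primal.

primal


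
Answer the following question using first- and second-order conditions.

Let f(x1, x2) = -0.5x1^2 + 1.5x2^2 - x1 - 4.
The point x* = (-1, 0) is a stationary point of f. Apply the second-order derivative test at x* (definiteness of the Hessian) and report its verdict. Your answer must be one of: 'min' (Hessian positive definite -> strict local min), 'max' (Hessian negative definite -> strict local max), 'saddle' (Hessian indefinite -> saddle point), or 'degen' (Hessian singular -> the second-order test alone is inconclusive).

Compute the Hessian H = grad^2 f:
  H = [[-1, 0], [0, 3]]
Verify stationarity: grad f(x*) = H x* + g = (0, 0).
Eigenvalues of H: -1, 3.
Eigenvalues have mixed signs, so H is indefinite -> x* is a saddle point.

saddle


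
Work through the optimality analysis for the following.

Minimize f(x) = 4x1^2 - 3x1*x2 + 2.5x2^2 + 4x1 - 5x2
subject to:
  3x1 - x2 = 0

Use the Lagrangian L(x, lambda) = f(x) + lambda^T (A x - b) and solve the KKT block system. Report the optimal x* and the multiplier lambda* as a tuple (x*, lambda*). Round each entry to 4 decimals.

Form the Lagrangian:
  L(x, lambda) = (1/2) x^T Q x + c^T x + lambda^T (A x - b)
Stationarity (grad_x L = 0): Q x + c + A^T lambda = 0.
Primal feasibility: A x = b.

This gives the KKT block system:
  [ Q   A^T ] [ x     ]   [-c ]
  [ A    0  ] [ lambda ] = [ b ]

Solving the linear system:
  x*      = (0.3143, 0.9429)
  lambda* = (-1.2286)
  f(x*)   = -1.7286

x* = (0.3143, 0.9429), lambda* = (-1.2286)


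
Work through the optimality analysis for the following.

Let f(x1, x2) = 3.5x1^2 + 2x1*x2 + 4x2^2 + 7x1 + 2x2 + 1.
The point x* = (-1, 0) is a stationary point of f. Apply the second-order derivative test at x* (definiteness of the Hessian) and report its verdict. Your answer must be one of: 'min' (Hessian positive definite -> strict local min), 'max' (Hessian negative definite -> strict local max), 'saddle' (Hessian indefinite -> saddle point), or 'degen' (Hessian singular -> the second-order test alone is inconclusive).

Compute the Hessian H = grad^2 f:
  H = [[7, 2], [2, 8]]
Verify stationarity: grad f(x*) = H x* + g = (0, 0).
Eigenvalues of H: 5.4384, 9.5616.
Both eigenvalues > 0, so H is positive definite -> x* is a strict local min.

min


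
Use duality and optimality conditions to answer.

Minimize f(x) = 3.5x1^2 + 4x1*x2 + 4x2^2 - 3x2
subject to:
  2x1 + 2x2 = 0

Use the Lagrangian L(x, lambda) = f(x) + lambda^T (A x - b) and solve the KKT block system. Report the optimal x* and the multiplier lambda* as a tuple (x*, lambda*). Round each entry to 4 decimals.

Form the Lagrangian:
  L(x, lambda) = (1/2) x^T Q x + c^T x + lambda^T (A x - b)
Stationarity (grad_x L = 0): Q x + c + A^T lambda = 0.
Primal feasibility: A x = b.

This gives the KKT block system:
  [ Q   A^T ] [ x     ]   [-c ]
  [ A    0  ] [ lambda ] = [ b ]

Solving the linear system:
  x*      = (-0.4286, 0.4286)
  lambda* = (0.6429)
  f(x*)   = -0.6429

x* = (-0.4286, 0.4286), lambda* = (0.6429)


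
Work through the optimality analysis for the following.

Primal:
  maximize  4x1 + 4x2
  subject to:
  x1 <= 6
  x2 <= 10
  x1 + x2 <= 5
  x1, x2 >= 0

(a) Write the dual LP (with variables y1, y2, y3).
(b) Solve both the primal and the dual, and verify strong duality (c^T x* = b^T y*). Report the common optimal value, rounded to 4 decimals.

The standard primal-dual pair for 'max c^T x s.t. A x <= b, x >= 0' is:
  Dual:  min b^T y  s.t.  A^T y >= c,  y >= 0.

So the dual LP is:
  minimize  6y1 + 10y2 + 5y3
  subject to:
    y1 + y3 >= 4
    y2 + y3 >= 4
    y1, y2, y3 >= 0

Solving the primal: x* = (5, 0).
  primal value c^T x* = 20.
Solving the dual: y* = (0, 0, 4).
  dual value b^T y* = 20.
Strong duality: c^T x* = b^T y*. Confirmed.

20


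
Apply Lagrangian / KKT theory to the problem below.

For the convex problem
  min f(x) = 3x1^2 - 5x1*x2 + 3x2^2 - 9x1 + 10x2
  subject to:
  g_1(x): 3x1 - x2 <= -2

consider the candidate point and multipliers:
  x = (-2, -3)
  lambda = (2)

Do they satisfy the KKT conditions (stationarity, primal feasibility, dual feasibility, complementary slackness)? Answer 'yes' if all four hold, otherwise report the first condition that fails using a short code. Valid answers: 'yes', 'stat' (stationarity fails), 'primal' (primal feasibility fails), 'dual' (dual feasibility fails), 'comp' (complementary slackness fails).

Gradient of f: grad f(x) = Q x + c = (-6, 2)
Constraint values g_i(x) = a_i^T x - b_i:
  g_1((-2, -3)) = -1
Stationarity residual: grad f(x) + sum_i lambda_i a_i = (0, 0)
  -> stationarity OK
Primal feasibility (all g_i <= 0): OK
Dual feasibility (all lambda_i >= 0): OK
Complementary slackness (lambda_i * g_i(x) = 0 for all i): FAILS

Verdict: the first failing condition is complementary_slackness -> comp.

comp


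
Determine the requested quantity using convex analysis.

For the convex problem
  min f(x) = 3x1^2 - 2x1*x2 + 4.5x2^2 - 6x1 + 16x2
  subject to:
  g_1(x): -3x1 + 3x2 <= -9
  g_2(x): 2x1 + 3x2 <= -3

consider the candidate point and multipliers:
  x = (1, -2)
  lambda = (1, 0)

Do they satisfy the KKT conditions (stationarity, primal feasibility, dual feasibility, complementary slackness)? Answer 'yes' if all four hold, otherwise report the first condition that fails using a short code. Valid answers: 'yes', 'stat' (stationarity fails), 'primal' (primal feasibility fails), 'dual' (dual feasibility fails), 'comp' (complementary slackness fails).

Gradient of f: grad f(x) = Q x + c = (4, -4)
Constraint values g_i(x) = a_i^T x - b_i:
  g_1((1, -2)) = 0
  g_2((1, -2)) = -1
Stationarity residual: grad f(x) + sum_i lambda_i a_i = (1, -1)
  -> stationarity FAILS
Primal feasibility (all g_i <= 0): OK
Dual feasibility (all lambda_i >= 0): OK
Complementary slackness (lambda_i * g_i(x) = 0 for all i): OK

Verdict: the first failing condition is stationarity -> stat.

stat


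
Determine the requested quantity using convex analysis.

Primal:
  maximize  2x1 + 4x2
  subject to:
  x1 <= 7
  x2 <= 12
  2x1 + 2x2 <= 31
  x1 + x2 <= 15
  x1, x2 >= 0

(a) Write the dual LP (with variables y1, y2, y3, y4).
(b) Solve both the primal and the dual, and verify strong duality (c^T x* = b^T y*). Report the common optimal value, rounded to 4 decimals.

The standard primal-dual pair for 'max c^T x s.t. A x <= b, x >= 0' is:
  Dual:  min b^T y  s.t.  A^T y >= c,  y >= 0.

So the dual LP is:
  minimize  7y1 + 12y2 + 31y3 + 15y4
  subject to:
    y1 + 2y3 + y4 >= 2
    y2 + 2y3 + y4 >= 4
    y1, y2, y3, y4 >= 0

Solving the primal: x* = (3, 12).
  primal value c^T x* = 54.
Solving the dual: y* = (0, 2, 0, 2).
  dual value b^T y* = 54.
Strong duality: c^T x* = b^T y*. Confirmed.

54


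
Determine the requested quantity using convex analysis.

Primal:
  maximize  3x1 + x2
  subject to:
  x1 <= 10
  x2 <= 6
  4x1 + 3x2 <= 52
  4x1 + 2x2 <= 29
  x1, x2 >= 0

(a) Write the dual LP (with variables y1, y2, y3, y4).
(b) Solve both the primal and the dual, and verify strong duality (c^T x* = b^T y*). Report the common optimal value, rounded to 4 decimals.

The standard primal-dual pair for 'max c^T x s.t. A x <= b, x >= 0' is:
  Dual:  min b^T y  s.t.  A^T y >= c,  y >= 0.

So the dual LP is:
  minimize  10y1 + 6y2 + 52y3 + 29y4
  subject to:
    y1 + 4y3 + 4y4 >= 3
    y2 + 3y3 + 2y4 >= 1
    y1, y2, y3, y4 >= 0

Solving the primal: x* = (7.25, 0).
  primal value c^T x* = 21.75.
Solving the dual: y* = (0, 0, 0, 0.75).
  dual value b^T y* = 21.75.
Strong duality: c^T x* = b^T y*. Confirmed.

21.75


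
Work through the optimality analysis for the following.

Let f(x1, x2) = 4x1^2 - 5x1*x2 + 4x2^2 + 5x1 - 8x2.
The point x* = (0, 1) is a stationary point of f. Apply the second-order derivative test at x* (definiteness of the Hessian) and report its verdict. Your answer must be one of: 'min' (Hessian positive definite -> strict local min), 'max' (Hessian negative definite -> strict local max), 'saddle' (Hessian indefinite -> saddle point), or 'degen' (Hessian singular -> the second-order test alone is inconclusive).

Compute the Hessian H = grad^2 f:
  H = [[8, -5], [-5, 8]]
Verify stationarity: grad f(x*) = H x* + g = (0, 0).
Eigenvalues of H: 3, 13.
Both eigenvalues > 0, so H is positive definite -> x* is a strict local min.

min


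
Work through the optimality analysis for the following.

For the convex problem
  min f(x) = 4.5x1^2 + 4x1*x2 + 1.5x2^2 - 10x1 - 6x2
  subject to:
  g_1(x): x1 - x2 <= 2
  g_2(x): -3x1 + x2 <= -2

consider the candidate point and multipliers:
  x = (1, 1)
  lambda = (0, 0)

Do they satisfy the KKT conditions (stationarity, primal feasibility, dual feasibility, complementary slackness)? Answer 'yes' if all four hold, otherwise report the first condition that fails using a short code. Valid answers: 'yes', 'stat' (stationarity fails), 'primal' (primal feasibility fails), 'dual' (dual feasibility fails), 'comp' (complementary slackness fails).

Gradient of f: grad f(x) = Q x + c = (3, 1)
Constraint values g_i(x) = a_i^T x - b_i:
  g_1((1, 1)) = -2
  g_2((1, 1)) = 0
Stationarity residual: grad f(x) + sum_i lambda_i a_i = (3, 1)
  -> stationarity FAILS
Primal feasibility (all g_i <= 0): OK
Dual feasibility (all lambda_i >= 0): OK
Complementary slackness (lambda_i * g_i(x) = 0 for all i): OK

Verdict: the first failing condition is stationarity -> stat.

stat


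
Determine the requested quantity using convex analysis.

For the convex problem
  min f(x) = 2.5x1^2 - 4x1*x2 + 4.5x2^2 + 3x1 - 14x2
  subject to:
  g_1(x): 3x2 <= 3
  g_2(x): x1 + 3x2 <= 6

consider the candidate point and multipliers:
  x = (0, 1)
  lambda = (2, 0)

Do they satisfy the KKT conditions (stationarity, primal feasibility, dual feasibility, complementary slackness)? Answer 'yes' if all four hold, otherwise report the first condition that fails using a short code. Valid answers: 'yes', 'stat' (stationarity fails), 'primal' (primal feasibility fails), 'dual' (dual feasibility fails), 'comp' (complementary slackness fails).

Gradient of f: grad f(x) = Q x + c = (-1, -5)
Constraint values g_i(x) = a_i^T x - b_i:
  g_1((0, 1)) = 0
  g_2((0, 1)) = -3
Stationarity residual: grad f(x) + sum_i lambda_i a_i = (-1, 1)
  -> stationarity FAILS
Primal feasibility (all g_i <= 0): OK
Dual feasibility (all lambda_i >= 0): OK
Complementary slackness (lambda_i * g_i(x) = 0 for all i): OK

Verdict: the first failing condition is stationarity -> stat.

stat


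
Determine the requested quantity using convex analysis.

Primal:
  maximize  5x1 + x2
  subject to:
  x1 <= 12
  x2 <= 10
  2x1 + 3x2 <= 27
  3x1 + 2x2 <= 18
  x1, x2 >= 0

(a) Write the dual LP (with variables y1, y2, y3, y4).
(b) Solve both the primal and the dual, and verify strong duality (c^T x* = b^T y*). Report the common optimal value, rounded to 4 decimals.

The standard primal-dual pair for 'max c^T x s.t. A x <= b, x >= 0' is:
  Dual:  min b^T y  s.t.  A^T y >= c,  y >= 0.

So the dual LP is:
  minimize  12y1 + 10y2 + 27y3 + 18y4
  subject to:
    y1 + 2y3 + 3y4 >= 5
    y2 + 3y3 + 2y4 >= 1
    y1, y2, y3, y4 >= 0

Solving the primal: x* = (6, 0).
  primal value c^T x* = 30.
Solving the dual: y* = (0, 0, 0, 1.6667).
  dual value b^T y* = 30.
Strong duality: c^T x* = b^T y*. Confirmed.

30


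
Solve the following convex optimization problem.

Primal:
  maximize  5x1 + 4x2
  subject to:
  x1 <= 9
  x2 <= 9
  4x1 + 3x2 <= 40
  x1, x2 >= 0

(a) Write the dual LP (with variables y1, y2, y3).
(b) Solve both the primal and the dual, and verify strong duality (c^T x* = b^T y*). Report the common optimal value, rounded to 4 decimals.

The standard primal-dual pair for 'max c^T x s.t. A x <= b, x >= 0' is:
  Dual:  min b^T y  s.t.  A^T y >= c,  y >= 0.

So the dual LP is:
  minimize  9y1 + 9y2 + 40y3
  subject to:
    y1 + 4y3 >= 5
    y2 + 3y3 >= 4
    y1, y2, y3 >= 0

Solving the primal: x* = (3.25, 9).
  primal value c^T x* = 52.25.
Solving the dual: y* = (0, 0.25, 1.25).
  dual value b^T y* = 52.25.
Strong duality: c^T x* = b^T y*. Confirmed.

52.25


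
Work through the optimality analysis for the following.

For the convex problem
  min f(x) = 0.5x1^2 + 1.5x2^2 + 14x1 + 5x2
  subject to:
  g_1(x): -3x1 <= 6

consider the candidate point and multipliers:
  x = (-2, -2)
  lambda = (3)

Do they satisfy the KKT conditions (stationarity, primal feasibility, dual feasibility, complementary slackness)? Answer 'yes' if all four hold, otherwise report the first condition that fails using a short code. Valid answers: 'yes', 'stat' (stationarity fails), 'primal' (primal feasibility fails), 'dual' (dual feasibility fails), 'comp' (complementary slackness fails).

Gradient of f: grad f(x) = Q x + c = (12, -1)
Constraint values g_i(x) = a_i^T x - b_i:
  g_1((-2, -2)) = 0
Stationarity residual: grad f(x) + sum_i lambda_i a_i = (3, -1)
  -> stationarity FAILS
Primal feasibility (all g_i <= 0): OK
Dual feasibility (all lambda_i >= 0): OK
Complementary slackness (lambda_i * g_i(x) = 0 for all i): OK

Verdict: the first failing condition is stationarity -> stat.

stat


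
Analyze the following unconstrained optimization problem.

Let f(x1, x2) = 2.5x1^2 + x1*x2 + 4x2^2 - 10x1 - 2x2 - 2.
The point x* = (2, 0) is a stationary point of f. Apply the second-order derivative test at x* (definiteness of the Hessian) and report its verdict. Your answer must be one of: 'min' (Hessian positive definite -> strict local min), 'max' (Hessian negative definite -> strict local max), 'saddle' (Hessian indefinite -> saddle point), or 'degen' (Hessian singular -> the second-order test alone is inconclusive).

Compute the Hessian H = grad^2 f:
  H = [[5, 1], [1, 8]]
Verify stationarity: grad f(x*) = H x* + g = (0, 0).
Eigenvalues of H: 4.6972, 8.3028.
Both eigenvalues > 0, so H is positive definite -> x* is a strict local min.

min


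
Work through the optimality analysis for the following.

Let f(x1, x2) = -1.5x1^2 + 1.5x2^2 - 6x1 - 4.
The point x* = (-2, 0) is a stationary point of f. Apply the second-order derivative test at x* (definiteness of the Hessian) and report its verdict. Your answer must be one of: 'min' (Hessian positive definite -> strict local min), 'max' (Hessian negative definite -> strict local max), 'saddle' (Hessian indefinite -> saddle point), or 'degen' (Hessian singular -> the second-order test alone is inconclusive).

Compute the Hessian H = grad^2 f:
  H = [[-3, 0], [0, 3]]
Verify stationarity: grad f(x*) = H x* + g = (0, 0).
Eigenvalues of H: -3, 3.
Eigenvalues have mixed signs, so H is indefinite -> x* is a saddle point.

saddle


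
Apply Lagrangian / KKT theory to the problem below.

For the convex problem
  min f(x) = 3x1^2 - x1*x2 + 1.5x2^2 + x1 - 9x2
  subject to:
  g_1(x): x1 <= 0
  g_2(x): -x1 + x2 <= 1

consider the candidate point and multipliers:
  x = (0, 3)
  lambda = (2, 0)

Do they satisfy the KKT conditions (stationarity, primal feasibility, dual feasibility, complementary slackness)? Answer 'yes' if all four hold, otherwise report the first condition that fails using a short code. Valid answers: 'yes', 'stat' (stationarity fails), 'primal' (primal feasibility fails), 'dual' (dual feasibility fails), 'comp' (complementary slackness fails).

Gradient of f: grad f(x) = Q x + c = (-2, 0)
Constraint values g_i(x) = a_i^T x - b_i:
  g_1((0, 3)) = 0
  g_2((0, 3)) = 2
Stationarity residual: grad f(x) + sum_i lambda_i a_i = (0, 0)
  -> stationarity OK
Primal feasibility (all g_i <= 0): FAILS
Dual feasibility (all lambda_i >= 0): OK
Complementary slackness (lambda_i * g_i(x) = 0 for all i): OK

Verdict: the first failing condition is primal_feasibility -> primal.

primal


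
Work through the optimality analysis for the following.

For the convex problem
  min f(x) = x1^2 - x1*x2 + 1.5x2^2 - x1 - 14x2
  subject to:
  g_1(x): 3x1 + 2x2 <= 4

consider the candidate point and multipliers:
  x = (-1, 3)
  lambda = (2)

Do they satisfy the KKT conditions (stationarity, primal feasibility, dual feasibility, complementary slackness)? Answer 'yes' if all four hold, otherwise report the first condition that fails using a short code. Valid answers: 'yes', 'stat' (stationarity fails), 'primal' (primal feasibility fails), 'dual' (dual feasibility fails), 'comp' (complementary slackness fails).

Gradient of f: grad f(x) = Q x + c = (-6, -4)
Constraint values g_i(x) = a_i^T x - b_i:
  g_1((-1, 3)) = -1
Stationarity residual: grad f(x) + sum_i lambda_i a_i = (0, 0)
  -> stationarity OK
Primal feasibility (all g_i <= 0): OK
Dual feasibility (all lambda_i >= 0): OK
Complementary slackness (lambda_i * g_i(x) = 0 for all i): FAILS

Verdict: the first failing condition is complementary_slackness -> comp.

comp


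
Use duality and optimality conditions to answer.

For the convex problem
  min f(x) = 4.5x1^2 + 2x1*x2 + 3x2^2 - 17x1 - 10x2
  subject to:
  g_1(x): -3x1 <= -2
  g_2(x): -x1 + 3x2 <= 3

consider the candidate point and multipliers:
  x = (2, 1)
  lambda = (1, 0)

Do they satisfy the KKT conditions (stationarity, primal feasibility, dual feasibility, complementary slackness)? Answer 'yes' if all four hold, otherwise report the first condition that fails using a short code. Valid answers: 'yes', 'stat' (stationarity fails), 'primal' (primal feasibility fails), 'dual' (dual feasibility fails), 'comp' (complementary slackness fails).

Gradient of f: grad f(x) = Q x + c = (3, 0)
Constraint values g_i(x) = a_i^T x - b_i:
  g_1((2, 1)) = -4
  g_2((2, 1)) = -2
Stationarity residual: grad f(x) + sum_i lambda_i a_i = (0, 0)
  -> stationarity OK
Primal feasibility (all g_i <= 0): OK
Dual feasibility (all lambda_i >= 0): OK
Complementary slackness (lambda_i * g_i(x) = 0 for all i): FAILS

Verdict: the first failing condition is complementary_slackness -> comp.

comp


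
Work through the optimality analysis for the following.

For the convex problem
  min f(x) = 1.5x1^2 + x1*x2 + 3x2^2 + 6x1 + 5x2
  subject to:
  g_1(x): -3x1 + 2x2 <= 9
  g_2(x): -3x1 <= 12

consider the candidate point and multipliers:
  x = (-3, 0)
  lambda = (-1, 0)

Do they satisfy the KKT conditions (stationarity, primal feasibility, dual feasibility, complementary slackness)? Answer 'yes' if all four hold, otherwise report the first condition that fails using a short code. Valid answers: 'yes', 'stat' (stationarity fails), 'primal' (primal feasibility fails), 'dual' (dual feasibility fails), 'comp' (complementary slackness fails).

Gradient of f: grad f(x) = Q x + c = (-3, 2)
Constraint values g_i(x) = a_i^T x - b_i:
  g_1((-3, 0)) = 0
  g_2((-3, 0)) = -3
Stationarity residual: grad f(x) + sum_i lambda_i a_i = (0, 0)
  -> stationarity OK
Primal feasibility (all g_i <= 0): OK
Dual feasibility (all lambda_i >= 0): FAILS
Complementary slackness (lambda_i * g_i(x) = 0 for all i): OK

Verdict: the first failing condition is dual_feasibility -> dual.

dual


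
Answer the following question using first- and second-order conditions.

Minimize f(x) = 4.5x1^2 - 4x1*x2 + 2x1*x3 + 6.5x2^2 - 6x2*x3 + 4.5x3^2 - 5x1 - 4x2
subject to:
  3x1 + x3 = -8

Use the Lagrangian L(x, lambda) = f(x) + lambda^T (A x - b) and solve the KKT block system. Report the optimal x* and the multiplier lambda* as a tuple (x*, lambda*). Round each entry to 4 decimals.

Form the Lagrangian:
  L(x, lambda) = (1/2) x^T Q x + c^T x + lambda^T (A x - b)
Stationarity (grad_x L = 0): Q x + c + A^T lambda = 0.
Primal feasibility: A x = b.

This gives the KKT block system:
  [ Q   A^T ] [ x     ]   [-c ]
  [ A    0  ] [ lambda ] = [ b ]

Solving the linear system:
  x*      = (-2.346, -0.8582, -0.9621)
  lambda* = (8.2017)
  f(x*)   = 40.3881

x* = (-2.346, -0.8582, -0.9621), lambda* = (8.2017)


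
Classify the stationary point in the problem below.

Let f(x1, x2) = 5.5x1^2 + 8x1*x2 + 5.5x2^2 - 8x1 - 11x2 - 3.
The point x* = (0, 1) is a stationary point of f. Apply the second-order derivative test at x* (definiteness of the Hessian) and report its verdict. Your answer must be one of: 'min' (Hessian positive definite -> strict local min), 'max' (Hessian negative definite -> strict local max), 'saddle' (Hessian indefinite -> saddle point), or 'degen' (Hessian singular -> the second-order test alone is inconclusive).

Compute the Hessian H = grad^2 f:
  H = [[11, 8], [8, 11]]
Verify stationarity: grad f(x*) = H x* + g = (0, 0).
Eigenvalues of H: 3, 19.
Both eigenvalues > 0, so H is positive definite -> x* is a strict local min.

min


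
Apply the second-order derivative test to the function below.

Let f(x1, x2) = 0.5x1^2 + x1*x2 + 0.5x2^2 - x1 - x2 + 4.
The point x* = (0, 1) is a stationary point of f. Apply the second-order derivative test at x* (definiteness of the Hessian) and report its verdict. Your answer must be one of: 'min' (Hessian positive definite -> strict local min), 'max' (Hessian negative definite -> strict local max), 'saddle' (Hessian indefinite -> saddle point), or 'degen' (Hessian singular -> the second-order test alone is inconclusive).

Compute the Hessian H = grad^2 f:
  H = [[1, 1], [1, 1]]
Verify stationarity: grad f(x*) = H x* + g = (0, 0).
Eigenvalues of H: 0, 2.
H has a zero eigenvalue (singular; positive semidefinite but not definite), so H is neither positive definite, negative definite, nor indefinite. The second-order test alone is inconclusive -> degen.
(Indeed, f is constant along the null direction of H through x*, so x* is not a strict local extremum.)

degen


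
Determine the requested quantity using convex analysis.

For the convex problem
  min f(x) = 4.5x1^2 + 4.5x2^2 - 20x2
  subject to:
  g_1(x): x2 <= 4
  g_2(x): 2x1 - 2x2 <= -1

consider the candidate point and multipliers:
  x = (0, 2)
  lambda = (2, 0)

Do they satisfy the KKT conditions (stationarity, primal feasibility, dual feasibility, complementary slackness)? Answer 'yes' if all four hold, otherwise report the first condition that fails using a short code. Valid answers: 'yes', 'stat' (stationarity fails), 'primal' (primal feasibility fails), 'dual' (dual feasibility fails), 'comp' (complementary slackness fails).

Gradient of f: grad f(x) = Q x + c = (0, -2)
Constraint values g_i(x) = a_i^T x - b_i:
  g_1((0, 2)) = -2
  g_2((0, 2)) = -3
Stationarity residual: grad f(x) + sum_i lambda_i a_i = (0, 0)
  -> stationarity OK
Primal feasibility (all g_i <= 0): OK
Dual feasibility (all lambda_i >= 0): OK
Complementary slackness (lambda_i * g_i(x) = 0 for all i): FAILS

Verdict: the first failing condition is complementary_slackness -> comp.

comp


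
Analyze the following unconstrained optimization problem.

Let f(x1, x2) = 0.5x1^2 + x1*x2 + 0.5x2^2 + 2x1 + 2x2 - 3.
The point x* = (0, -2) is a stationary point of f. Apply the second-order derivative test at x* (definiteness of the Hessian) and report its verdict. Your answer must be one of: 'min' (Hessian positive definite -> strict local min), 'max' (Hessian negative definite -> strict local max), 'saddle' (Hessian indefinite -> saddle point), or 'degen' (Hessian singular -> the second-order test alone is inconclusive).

Compute the Hessian H = grad^2 f:
  H = [[1, 1], [1, 1]]
Verify stationarity: grad f(x*) = H x* + g = (0, 0).
Eigenvalues of H: 0, 2.
H has a zero eigenvalue (singular; positive semidefinite but not definite), so H is neither positive definite, negative definite, nor indefinite. The second-order test alone is inconclusive -> degen.
(Indeed, f is constant along the null direction of H through x*, so x* is not a strict local extremum.)

degen


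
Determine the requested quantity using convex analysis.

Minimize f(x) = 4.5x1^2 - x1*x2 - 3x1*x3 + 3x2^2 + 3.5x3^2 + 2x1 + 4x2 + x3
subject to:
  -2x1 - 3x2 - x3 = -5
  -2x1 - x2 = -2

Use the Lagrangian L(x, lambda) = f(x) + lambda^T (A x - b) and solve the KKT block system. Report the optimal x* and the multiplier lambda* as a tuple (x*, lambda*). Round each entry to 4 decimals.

Form the Lagrangian:
  L(x, lambda) = (1/2) x^T Q x + c^T x + lambda^T (A x - b)
Stationarity (grad_x L = 0): Q x + c + A^T lambda = 0.
Primal feasibility: A x = b.

This gives the KKT block system:
  [ Q   A^T ] [ x     ]   [-c ]
  [ A    0  ] [ lambda ] = [ b ]

Solving the linear system:
  x*      = (0.424, 1.152, 0.696)
  lambda* = (4.6, -3.312)
  f(x*)   = 11.264

x* = (0.424, 1.152, 0.696), lambda* = (4.6, -3.312)


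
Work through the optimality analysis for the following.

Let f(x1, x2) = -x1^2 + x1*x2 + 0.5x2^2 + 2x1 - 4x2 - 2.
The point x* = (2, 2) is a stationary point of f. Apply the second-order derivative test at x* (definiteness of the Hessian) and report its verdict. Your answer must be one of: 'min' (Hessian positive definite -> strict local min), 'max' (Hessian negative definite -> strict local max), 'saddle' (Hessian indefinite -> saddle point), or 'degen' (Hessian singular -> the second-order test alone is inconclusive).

Compute the Hessian H = grad^2 f:
  H = [[-2, 1], [1, 1]]
Verify stationarity: grad f(x*) = H x* + g = (0, 0).
Eigenvalues of H: -2.3028, 1.3028.
Eigenvalues have mixed signs, so H is indefinite -> x* is a saddle point.

saddle


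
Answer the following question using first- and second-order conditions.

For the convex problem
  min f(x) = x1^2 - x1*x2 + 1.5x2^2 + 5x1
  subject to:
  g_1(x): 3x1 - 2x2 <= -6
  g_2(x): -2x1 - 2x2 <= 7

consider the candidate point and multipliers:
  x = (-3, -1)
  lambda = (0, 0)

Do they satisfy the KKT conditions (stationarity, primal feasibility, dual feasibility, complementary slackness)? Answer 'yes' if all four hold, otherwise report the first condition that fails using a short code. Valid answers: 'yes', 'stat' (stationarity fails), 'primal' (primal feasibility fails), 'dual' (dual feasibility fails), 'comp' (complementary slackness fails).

Gradient of f: grad f(x) = Q x + c = (0, 0)
Constraint values g_i(x) = a_i^T x - b_i:
  g_1((-3, -1)) = -1
  g_2((-3, -1)) = 1
Stationarity residual: grad f(x) + sum_i lambda_i a_i = (0, 0)
  -> stationarity OK
Primal feasibility (all g_i <= 0): FAILS
Dual feasibility (all lambda_i >= 0): OK
Complementary slackness (lambda_i * g_i(x) = 0 for all i): OK

Verdict: the first failing condition is primal_feasibility -> primal.

primal


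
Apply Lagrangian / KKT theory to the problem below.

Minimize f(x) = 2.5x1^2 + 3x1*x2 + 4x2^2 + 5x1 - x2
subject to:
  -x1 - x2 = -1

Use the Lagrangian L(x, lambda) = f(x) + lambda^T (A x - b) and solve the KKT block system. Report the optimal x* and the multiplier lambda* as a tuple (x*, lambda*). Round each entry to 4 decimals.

Form the Lagrangian:
  L(x, lambda) = (1/2) x^T Q x + c^T x + lambda^T (A x - b)
Stationarity (grad_x L = 0): Q x + c + A^T lambda = 0.
Primal feasibility: A x = b.

This gives the KKT block system:
  [ Q   A^T ] [ x     ]   [-c ]
  [ A    0  ] [ lambda ] = [ b ]

Solving the linear system:
  x*      = (-0.1429, 1.1429)
  lambda* = (7.7143)
  f(x*)   = 2.9286

x* = (-0.1429, 1.1429), lambda* = (7.7143)


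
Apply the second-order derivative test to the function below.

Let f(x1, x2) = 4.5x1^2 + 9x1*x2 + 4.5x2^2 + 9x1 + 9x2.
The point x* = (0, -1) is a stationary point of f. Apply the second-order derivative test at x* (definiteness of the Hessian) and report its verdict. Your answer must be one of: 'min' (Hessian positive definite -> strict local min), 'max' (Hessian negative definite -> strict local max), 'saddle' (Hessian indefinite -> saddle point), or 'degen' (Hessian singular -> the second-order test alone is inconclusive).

Compute the Hessian H = grad^2 f:
  H = [[9, 9], [9, 9]]
Verify stationarity: grad f(x*) = H x* + g = (0, 0).
Eigenvalues of H: 0, 18.
H has a zero eigenvalue (singular; positive semidefinite but not definite), so H is neither positive definite, negative definite, nor indefinite. The second-order test alone is inconclusive -> degen.
(Indeed, f is constant along the null direction of H through x*, so x* is not a strict local extremum.)

degen
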